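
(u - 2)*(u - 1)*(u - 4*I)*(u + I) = u^4 - 3*u^3 - 3*I*u^3 + 6*u^2 + 9*I*u^2 - 12*u - 6*I*u + 8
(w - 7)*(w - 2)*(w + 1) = w^3 - 8*w^2 + 5*w + 14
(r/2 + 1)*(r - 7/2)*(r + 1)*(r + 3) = r^4/2 + 5*r^3/4 - 5*r^2 - 65*r/4 - 21/2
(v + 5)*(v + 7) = v^2 + 12*v + 35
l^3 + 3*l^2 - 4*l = l*(l - 1)*(l + 4)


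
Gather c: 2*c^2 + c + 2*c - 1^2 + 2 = 2*c^2 + 3*c + 1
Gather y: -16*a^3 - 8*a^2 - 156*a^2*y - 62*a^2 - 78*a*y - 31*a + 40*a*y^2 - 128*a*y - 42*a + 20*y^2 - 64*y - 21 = -16*a^3 - 70*a^2 - 73*a + y^2*(40*a + 20) + y*(-156*a^2 - 206*a - 64) - 21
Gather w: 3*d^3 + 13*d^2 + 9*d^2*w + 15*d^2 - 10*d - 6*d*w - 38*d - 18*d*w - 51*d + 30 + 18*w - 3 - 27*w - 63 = 3*d^3 + 28*d^2 - 99*d + w*(9*d^2 - 24*d - 9) - 36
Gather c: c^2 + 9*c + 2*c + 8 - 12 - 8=c^2 + 11*c - 12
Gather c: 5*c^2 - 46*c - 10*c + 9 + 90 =5*c^2 - 56*c + 99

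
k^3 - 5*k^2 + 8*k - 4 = (k - 2)^2*(k - 1)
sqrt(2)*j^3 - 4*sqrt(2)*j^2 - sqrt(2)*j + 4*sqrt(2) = (j - 4)*(j - 1)*(sqrt(2)*j + sqrt(2))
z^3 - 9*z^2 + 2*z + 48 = (z - 8)*(z - 3)*(z + 2)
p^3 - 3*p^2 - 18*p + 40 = (p - 5)*(p - 2)*(p + 4)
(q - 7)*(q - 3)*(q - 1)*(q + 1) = q^4 - 10*q^3 + 20*q^2 + 10*q - 21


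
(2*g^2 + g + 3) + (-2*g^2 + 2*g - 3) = 3*g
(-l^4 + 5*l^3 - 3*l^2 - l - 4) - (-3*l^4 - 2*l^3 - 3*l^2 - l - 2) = 2*l^4 + 7*l^3 - 2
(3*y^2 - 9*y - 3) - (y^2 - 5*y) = 2*y^2 - 4*y - 3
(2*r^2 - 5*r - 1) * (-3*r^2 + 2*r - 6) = -6*r^4 + 19*r^3 - 19*r^2 + 28*r + 6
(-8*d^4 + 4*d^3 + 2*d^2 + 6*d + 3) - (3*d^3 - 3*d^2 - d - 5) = -8*d^4 + d^3 + 5*d^2 + 7*d + 8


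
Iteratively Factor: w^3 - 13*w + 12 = (w + 4)*(w^2 - 4*w + 3) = (w - 3)*(w + 4)*(w - 1)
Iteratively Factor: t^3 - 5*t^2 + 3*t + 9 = (t - 3)*(t^2 - 2*t - 3) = (t - 3)^2*(t + 1)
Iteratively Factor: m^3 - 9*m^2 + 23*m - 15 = (m - 3)*(m^2 - 6*m + 5) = (m - 3)*(m - 1)*(m - 5)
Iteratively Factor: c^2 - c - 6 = (c - 3)*(c + 2)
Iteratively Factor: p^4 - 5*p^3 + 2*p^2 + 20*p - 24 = (p - 2)*(p^3 - 3*p^2 - 4*p + 12) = (p - 2)^2*(p^2 - p - 6) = (p - 3)*(p - 2)^2*(p + 2)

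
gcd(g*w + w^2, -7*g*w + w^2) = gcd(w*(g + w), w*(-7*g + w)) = w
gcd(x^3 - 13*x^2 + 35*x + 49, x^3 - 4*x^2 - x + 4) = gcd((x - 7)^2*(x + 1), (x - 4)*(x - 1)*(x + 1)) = x + 1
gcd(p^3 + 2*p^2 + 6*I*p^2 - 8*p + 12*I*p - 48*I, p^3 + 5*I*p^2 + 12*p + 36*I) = p + 6*I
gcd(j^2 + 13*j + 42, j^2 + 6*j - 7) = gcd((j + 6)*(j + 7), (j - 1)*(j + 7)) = j + 7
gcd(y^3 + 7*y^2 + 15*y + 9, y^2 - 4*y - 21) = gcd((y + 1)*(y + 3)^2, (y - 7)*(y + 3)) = y + 3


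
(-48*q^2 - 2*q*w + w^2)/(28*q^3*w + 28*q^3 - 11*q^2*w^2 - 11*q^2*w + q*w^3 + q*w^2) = (-48*q^2 - 2*q*w + w^2)/(q*(28*q^2*w + 28*q^2 - 11*q*w^2 - 11*q*w + w^3 + w^2))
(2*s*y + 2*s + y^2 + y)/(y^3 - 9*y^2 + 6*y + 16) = (2*s + y)/(y^2 - 10*y + 16)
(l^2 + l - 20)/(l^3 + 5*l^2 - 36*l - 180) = (l - 4)/(l^2 - 36)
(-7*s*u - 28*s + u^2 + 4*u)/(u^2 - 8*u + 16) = (-7*s*u - 28*s + u^2 + 4*u)/(u^2 - 8*u + 16)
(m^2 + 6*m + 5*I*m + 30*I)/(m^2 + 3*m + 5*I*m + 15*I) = (m + 6)/(m + 3)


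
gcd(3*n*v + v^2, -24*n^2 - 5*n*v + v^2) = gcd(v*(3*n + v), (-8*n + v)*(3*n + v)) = 3*n + v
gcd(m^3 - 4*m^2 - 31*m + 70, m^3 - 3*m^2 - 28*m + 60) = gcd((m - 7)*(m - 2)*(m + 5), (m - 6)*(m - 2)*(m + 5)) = m^2 + 3*m - 10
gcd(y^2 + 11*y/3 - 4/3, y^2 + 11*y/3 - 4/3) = y^2 + 11*y/3 - 4/3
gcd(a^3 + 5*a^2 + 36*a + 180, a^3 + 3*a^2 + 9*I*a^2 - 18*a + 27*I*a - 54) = a + 6*I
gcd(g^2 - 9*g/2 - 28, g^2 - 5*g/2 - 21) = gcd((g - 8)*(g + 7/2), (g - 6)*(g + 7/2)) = g + 7/2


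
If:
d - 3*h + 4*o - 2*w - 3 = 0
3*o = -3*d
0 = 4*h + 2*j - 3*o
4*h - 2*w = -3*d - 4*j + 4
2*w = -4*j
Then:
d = 8/9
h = -1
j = 2/3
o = -8/9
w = -4/3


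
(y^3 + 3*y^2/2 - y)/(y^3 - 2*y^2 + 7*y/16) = 8*(2*y^2 + 3*y - 2)/(16*y^2 - 32*y + 7)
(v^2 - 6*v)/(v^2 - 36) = v/(v + 6)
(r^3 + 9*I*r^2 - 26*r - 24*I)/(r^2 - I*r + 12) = (r^2 + 6*I*r - 8)/(r - 4*I)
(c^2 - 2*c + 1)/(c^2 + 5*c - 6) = (c - 1)/(c + 6)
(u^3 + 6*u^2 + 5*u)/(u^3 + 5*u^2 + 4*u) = (u + 5)/(u + 4)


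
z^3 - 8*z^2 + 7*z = z*(z - 7)*(z - 1)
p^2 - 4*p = p*(p - 4)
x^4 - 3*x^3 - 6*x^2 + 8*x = x*(x - 4)*(x - 1)*(x + 2)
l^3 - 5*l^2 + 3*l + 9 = (l - 3)^2*(l + 1)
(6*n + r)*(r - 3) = 6*n*r - 18*n + r^2 - 3*r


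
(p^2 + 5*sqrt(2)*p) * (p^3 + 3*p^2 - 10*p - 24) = p^5 + 3*p^4 + 5*sqrt(2)*p^4 - 10*p^3 + 15*sqrt(2)*p^3 - 50*sqrt(2)*p^2 - 24*p^2 - 120*sqrt(2)*p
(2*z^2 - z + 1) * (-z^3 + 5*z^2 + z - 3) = -2*z^5 + 11*z^4 - 4*z^3 - 2*z^2 + 4*z - 3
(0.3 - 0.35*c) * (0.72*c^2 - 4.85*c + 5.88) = -0.252*c^3 + 1.9135*c^2 - 3.513*c + 1.764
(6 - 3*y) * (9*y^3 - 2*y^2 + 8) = -27*y^4 + 60*y^3 - 12*y^2 - 24*y + 48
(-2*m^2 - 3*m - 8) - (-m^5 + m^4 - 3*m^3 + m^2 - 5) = m^5 - m^4 + 3*m^3 - 3*m^2 - 3*m - 3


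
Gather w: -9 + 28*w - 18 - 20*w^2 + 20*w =-20*w^2 + 48*w - 27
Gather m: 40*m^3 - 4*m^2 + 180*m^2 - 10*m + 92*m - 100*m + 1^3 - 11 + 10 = 40*m^3 + 176*m^2 - 18*m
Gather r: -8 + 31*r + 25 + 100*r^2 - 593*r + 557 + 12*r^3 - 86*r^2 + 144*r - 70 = 12*r^3 + 14*r^2 - 418*r + 504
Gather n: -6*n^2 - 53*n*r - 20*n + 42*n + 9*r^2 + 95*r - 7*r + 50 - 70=-6*n^2 + n*(22 - 53*r) + 9*r^2 + 88*r - 20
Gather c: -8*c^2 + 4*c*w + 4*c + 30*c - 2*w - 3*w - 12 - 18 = -8*c^2 + c*(4*w + 34) - 5*w - 30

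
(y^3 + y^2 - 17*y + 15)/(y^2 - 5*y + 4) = (y^2 + 2*y - 15)/(y - 4)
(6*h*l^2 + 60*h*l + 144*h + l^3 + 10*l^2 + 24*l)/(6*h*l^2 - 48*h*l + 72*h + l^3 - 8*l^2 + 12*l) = (l^2 + 10*l + 24)/(l^2 - 8*l + 12)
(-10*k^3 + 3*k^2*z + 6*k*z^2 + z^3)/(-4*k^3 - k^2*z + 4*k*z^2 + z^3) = (10*k^2 + 7*k*z + z^2)/(4*k^2 + 5*k*z + z^2)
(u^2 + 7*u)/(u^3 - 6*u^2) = (u + 7)/(u*(u - 6))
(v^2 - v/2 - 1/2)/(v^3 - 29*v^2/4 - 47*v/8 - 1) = 4*(v - 1)/(4*v^2 - 31*v - 8)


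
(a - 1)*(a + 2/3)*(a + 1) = a^3 + 2*a^2/3 - a - 2/3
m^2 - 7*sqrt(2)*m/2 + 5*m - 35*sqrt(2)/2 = (m + 5)*(m - 7*sqrt(2)/2)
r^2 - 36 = (r - 6)*(r + 6)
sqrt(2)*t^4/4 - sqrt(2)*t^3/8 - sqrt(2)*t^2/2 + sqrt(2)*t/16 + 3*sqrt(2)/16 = (t/2 + 1/2)*(t - 3/2)*(t - sqrt(2)/2)*(sqrt(2)*t/2 + 1/2)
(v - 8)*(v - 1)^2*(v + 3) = v^4 - 7*v^3 - 13*v^2 + 43*v - 24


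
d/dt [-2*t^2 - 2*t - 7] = -4*t - 2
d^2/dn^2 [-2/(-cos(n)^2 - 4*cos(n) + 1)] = 2*(-4*sin(n)^4 + 22*sin(n)^2 + 11*cos(n) - 3*cos(3*n) + 16)/(-sin(n)^2 + 4*cos(n))^3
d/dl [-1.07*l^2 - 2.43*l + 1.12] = -2.14*l - 2.43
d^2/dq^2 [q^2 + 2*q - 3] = 2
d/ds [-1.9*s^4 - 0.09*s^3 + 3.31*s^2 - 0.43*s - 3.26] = -7.6*s^3 - 0.27*s^2 + 6.62*s - 0.43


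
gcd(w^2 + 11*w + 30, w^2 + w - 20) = w + 5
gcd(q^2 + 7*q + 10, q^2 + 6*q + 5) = q + 5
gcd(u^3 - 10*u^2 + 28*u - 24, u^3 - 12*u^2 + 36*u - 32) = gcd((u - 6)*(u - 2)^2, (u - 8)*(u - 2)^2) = u^2 - 4*u + 4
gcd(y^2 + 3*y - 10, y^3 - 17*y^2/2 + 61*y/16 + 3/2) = 1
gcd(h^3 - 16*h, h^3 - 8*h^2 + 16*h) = h^2 - 4*h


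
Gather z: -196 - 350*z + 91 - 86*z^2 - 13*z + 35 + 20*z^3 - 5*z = 20*z^3 - 86*z^2 - 368*z - 70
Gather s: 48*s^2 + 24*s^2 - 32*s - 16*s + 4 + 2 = 72*s^2 - 48*s + 6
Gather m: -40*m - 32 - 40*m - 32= -80*m - 64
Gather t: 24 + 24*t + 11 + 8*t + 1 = 32*t + 36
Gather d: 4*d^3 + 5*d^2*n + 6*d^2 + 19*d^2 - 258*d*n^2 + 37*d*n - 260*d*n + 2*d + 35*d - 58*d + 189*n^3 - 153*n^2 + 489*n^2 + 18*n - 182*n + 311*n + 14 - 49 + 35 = 4*d^3 + d^2*(5*n + 25) + d*(-258*n^2 - 223*n - 21) + 189*n^3 + 336*n^2 + 147*n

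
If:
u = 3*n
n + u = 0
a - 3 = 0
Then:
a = 3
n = 0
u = 0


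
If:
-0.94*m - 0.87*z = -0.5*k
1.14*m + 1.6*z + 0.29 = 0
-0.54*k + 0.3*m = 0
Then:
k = 2.07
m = 3.72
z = -2.83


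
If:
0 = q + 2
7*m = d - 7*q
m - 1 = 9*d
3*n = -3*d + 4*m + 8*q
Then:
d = 7/62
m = 125/62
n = -171/62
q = -2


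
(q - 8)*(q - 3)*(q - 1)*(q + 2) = q^4 - 10*q^3 + 11*q^2 + 46*q - 48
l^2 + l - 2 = (l - 1)*(l + 2)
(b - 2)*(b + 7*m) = b^2 + 7*b*m - 2*b - 14*m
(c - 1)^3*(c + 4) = c^4 + c^3 - 9*c^2 + 11*c - 4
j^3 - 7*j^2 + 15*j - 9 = (j - 3)^2*(j - 1)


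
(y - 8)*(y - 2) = y^2 - 10*y + 16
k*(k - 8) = k^2 - 8*k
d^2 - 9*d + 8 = (d - 8)*(d - 1)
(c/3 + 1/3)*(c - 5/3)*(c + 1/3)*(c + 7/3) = c^4/3 + 2*c^3/3 - 8*c^2/9 - 134*c/81 - 35/81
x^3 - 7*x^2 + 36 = (x - 6)*(x - 3)*(x + 2)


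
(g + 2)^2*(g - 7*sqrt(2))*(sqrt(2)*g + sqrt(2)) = sqrt(2)*g^4 - 14*g^3 + 5*sqrt(2)*g^3 - 70*g^2 + 8*sqrt(2)*g^2 - 112*g + 4*sqrt(2)*g - 56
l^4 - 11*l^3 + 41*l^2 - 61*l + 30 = (l - 5)*(l - 3)*(l - 2)*(l - 1)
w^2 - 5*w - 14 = (w - 7)*(w + 2)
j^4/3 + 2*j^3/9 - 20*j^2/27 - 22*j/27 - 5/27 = (j/3 + 1/3)*(j - 5/3)*(j + 1/3)*(j + 1)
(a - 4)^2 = a^2 - 8*a + 16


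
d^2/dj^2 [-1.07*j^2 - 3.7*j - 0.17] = -2.14000000000000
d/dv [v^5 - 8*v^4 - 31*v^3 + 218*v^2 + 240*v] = 5*v^4 - 32*v^3 - 93*v^2 + 436*v + 240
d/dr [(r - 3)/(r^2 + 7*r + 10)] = (r^2 + 7*r - (r - 3)*(2*r + 7) + 10)/(r^2 + 7*r + 10)^2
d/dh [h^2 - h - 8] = 2*h - 1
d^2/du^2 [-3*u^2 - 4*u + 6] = -6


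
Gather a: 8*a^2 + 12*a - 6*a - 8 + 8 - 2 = 8*a^2 + 6*a - 2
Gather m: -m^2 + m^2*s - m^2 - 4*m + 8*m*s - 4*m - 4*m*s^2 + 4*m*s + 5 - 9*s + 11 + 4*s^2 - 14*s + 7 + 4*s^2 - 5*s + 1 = m^2*(s - 2) + m*(-4*s^2 + 12*s - 8) + 8*s^2 - 28*s + 24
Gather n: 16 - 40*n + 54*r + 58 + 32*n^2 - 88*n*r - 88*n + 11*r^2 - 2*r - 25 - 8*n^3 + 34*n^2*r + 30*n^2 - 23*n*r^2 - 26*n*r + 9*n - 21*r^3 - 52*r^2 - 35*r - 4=-8*n^3 + n^2*(34*r + 62) + n*(-23*r^2 - 114*r - 119) - 21*r^3 - 41*r^2 + 17*r + 45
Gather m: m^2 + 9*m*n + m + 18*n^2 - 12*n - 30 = m^2 + m*(9*n + 1) + 18*n^2 - 12*n - 30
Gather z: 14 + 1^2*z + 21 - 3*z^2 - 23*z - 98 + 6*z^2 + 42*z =3*z^2 + 20*z - 63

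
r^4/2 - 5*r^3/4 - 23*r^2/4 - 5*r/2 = r*(r/2 + 1)*(r - 5)*(r + 1/2)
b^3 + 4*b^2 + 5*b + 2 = (b + 1)^2*(b + 2)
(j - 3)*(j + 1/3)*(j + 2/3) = j^3 - 2*j^2 - 25*j/9 - 2/3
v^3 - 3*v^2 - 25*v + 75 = (v - 5)*(v - 3)*(v + 5)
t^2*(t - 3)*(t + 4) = t^4 + t^3 - 12*t^2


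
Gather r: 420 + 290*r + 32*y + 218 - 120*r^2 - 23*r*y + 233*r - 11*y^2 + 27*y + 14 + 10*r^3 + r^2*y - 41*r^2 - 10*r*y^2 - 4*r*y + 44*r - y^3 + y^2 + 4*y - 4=10*r^3 + r^2*(y - 161) + r*(-10*y^2 - 27*y + 567) - y^3 - 10*y^2 + 63*y + 648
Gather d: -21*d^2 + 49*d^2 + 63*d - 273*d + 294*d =28*d^2 + 84*d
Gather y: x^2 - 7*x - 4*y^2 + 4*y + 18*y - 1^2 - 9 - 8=x^2 - 7*x - 4*y^2 + 22*y - 18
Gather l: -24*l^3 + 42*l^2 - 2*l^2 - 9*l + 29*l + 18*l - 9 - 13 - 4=-24*l^3 + 40*l^2 + 38*l - 26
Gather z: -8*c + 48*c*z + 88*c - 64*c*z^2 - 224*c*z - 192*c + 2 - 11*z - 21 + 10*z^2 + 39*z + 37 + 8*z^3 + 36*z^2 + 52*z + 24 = -112*c + 8*z^3 + z^2*(46 - 64*c) + z*(80 - 176*c) + 42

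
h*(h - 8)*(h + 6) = h^3 - 2*h^2 - 48*h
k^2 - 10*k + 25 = (k - 5)^2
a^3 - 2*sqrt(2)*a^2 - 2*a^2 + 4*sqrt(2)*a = a*(a - 2)*(a - 2*sqrt(2))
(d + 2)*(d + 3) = d^2 + 5*d + 6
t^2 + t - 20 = (t - 4)*(t + 5)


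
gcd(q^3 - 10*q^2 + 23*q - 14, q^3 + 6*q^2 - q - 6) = q - 1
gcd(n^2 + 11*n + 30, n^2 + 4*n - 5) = n + 5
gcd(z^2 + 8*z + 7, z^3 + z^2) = z + 1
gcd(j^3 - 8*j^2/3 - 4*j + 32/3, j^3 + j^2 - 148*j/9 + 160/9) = j - 8/3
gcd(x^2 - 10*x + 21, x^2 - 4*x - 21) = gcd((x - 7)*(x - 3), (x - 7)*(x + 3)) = x - 7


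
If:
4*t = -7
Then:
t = -7/4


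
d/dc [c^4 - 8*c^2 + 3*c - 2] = 4*c^3 - 16*c + 3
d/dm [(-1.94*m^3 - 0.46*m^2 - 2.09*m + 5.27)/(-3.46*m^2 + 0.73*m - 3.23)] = (6.7124*m^4 - 2.8324*m^3 + 11.2314*m^2 + 39.44*m + 2.9036)/(11.9716*m^4 - 5.0516*m^3 + 22.8845*m^2 - 4.7158*m + 10.4329)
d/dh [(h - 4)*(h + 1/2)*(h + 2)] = 3*h^2 - 3*h - 9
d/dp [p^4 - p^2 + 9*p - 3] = 4*p^3 - 2*p + 9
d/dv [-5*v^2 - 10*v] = -10*v - 10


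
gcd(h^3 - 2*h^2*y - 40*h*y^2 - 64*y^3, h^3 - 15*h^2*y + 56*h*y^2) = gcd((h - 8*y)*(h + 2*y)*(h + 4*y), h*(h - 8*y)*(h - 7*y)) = -h + 8*y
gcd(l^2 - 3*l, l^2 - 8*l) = l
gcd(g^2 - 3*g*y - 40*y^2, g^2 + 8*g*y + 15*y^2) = g + 5*y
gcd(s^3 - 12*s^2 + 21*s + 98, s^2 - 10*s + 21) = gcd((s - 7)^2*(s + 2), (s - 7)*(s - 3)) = s - 7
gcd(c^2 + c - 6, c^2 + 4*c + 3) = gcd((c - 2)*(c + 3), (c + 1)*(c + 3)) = c + 3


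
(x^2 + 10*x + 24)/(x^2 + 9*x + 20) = (x + 6)/(x + 5)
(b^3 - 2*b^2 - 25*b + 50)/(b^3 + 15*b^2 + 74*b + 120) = (b^2 - 7*b + 10)/(b^2 + 10*b + 24)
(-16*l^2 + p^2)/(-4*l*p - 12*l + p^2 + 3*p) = (4*l + p)/(p + 3)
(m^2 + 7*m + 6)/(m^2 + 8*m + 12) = (m + 1)/(m + 2)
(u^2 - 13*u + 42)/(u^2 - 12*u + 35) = (u - 6)/(u - 5)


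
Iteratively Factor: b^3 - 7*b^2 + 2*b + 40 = (b - 4)*(b^2 - 3*b - 10) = (b - 5)*(b - 4)*(b + 2)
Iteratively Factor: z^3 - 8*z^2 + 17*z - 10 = (z - 5)*(z^2 - 3*z + 2) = (z - 5)*(z - 1)*(z - 2)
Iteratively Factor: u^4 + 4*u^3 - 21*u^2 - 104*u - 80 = (u + 4)*(u^3 - 21*u - 20) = (u + 1)*(u + 4)*(u^2 - u - 20) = (u + 1)*(u + 4)^2*(u - 5)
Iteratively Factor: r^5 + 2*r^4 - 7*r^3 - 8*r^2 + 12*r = (r + 2)*(r^4 - 7*r^2 + 6*r) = (r + 2)*(r + 3)*(r^3 - 3*r^2 + 2*r) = r*(r + 2)*(r + 3)*(r^2 - 3*r + 2) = r*(r - 2)*(r + 2)*(r + 3)*(r - 1)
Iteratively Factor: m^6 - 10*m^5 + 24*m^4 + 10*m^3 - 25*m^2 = (m)*(m^5 - 10*m^4 + 24*m^3 + 10*m^2 - 25*m) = m*(m - 1)*(m^4 - 9*m^3 + 15*m^2 + 25*m) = m*(m - 5)*(m - 1)*(m^3 - 4*m^2 - 5*m) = m*(m - 5)^2*(m - 1)*(m^2 + m) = m^2*(m - 5)^2*(m - 1)*(m + 1)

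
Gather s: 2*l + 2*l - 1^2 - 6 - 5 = 4*l - 12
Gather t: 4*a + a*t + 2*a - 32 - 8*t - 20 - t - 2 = 6*a + t*(a - 9) - 54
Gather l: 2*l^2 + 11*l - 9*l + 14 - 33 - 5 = 2*l^2 + 2*l - 24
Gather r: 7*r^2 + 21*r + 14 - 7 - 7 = 7*r^2 + 21*r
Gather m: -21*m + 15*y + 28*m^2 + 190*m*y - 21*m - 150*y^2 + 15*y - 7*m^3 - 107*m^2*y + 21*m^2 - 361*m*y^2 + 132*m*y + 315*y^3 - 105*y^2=-7*m^3 + m^2*(49 - 107*y) + m*(-361*y^2 + 322*y - 42) + 315*y^3 - 255*y^2 + 30*y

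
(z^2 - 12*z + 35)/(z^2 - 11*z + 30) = (z - 7)/(z - 6)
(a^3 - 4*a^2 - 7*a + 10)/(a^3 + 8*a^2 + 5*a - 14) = (a - 5)/(a + 7)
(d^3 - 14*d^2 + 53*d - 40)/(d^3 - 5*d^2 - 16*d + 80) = (d^2 - 9*d + 8)/(d^2 - 16)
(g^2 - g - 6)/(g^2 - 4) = (g - 3)/(g - 2)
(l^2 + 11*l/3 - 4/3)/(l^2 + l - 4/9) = 3*(l + 4)/(3*l + 4)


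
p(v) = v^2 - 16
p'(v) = 2*v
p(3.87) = -1.02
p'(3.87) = 7.74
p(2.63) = -9.08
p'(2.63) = 5.26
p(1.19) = -14.58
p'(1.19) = 2.38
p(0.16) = -15.97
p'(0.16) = 0.32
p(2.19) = -11.20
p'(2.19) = 4.38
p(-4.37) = 3.10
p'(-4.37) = -8.74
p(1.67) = -13.21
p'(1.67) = 3.34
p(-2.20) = -11.16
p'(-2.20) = -4.40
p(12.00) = 128.00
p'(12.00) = 24.00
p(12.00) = 128.00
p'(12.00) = 24.00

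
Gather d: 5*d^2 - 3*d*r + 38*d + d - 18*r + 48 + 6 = 5*d^2 + d*(39 - 3*r) - 18*r + 54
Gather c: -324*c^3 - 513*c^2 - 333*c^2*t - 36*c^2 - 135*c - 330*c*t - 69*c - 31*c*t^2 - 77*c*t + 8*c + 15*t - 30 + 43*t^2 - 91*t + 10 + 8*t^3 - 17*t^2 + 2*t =-324*c^3 + c^2*(-333*t - 549) + c*(-31*t^2 - 407*t - 196) + 8*t^3 + 26*t^2 - 74*t - 20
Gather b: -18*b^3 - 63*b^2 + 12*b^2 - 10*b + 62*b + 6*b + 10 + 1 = -18*b^3 - 51*b^2 + 58*b + 11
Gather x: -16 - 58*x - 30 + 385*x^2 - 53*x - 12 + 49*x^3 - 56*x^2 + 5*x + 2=49*x^3 + 329*x^2 - 106*x - 56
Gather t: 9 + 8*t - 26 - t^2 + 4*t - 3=-t^2 + 12*t - 20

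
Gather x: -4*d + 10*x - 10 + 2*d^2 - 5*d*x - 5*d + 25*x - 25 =2*d^2 - 9*d + x*(35 - 5*d) - 35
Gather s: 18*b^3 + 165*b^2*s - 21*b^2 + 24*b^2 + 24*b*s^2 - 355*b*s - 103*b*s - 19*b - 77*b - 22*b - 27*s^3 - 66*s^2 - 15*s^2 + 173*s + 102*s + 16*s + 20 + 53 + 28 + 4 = 18*b^3 + 3*b^2 - 118*b - 27*s^3 + s^2*(24*b - 81) + s*(165*b^2 - 458*b + 291) + 105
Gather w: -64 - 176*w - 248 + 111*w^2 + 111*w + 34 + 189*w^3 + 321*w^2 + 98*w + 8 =189*w^3 + 432*w^2 + 33*w - 270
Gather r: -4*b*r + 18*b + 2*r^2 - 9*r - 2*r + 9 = 18*b + 2*r^2 + r*(-4*b - 11) + 9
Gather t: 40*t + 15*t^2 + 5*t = 15*t^2 + 45*t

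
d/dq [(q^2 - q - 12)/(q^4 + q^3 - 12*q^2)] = (q*(2*q - 1)*(q^2 + q - 12) + (-q^2 + q + 12)*(4*q^2 + 3*q - 24))/(q^3*(q^2 + q - 12)^2)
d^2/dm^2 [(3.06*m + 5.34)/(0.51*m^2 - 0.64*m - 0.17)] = ((-9.3636*m - 1.53)*(-0.51*m^2 + 0.64*m + 0.17) - (1.02*m - 0.64)*(2.04*m - 1.28)*(3.06*m + 5.34))/(-0.51*m^2 + 0.64*m + 0.17)^3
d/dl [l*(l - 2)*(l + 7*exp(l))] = 7*l^2*exp(l) + 3*l^2 - 4*l - 14*exp(l)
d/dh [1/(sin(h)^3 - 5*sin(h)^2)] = (10 - 3*sin(h))*cos(h)/((sin(h) - 5)^2*sin(h)^3)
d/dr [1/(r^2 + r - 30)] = (-2*r - 1)/(r^2 + r - 30)^2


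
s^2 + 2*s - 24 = (s - 4)*(s + 6)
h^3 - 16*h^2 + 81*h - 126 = (h - 7)*(h - 6)*(h - 3)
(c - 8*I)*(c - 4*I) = c^2 - 12*I*c - 32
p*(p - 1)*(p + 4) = p^3 + 3*p^2 - 4*p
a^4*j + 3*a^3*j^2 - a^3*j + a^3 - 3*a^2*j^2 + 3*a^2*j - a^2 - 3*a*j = a*(a - 1)*(a + 3*j)*(a*j + 1)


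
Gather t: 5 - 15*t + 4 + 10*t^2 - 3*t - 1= 10*t^2 - 18*t + 8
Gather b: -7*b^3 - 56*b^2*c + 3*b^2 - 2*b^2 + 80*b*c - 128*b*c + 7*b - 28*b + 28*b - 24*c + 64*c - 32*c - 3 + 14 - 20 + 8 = -7*b^3 + b^2*(1 - 56*c) + b*(7 - 48*c) + 8*c - 1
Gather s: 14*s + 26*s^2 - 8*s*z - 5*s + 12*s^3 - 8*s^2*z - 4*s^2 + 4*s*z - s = 12*s^3 + s^2*(22 - 8*z) + s*(8 - 4*z)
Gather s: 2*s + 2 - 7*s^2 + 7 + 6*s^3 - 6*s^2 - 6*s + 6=6*s^3 - 13*s^2 - 4*s + 15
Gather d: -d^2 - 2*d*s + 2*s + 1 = -d^2 - 2*d*s + 2*s + 1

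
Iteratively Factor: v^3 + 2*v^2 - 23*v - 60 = (v + 4)*(v^2 - 2*v - 15) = (v - 5)*(v + 4)*(v + 3)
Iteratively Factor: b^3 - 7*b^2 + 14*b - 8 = (b - 4)*(b^2 - 3*b + 2) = (b - 4)*(b - 1)*(b - 2)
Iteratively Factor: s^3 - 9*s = (s - 3)*(s^2 + 3*s) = (s - 3)*(s + 3)*(s)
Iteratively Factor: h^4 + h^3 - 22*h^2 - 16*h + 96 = (h - 2)*(h^3 + 3*h^2 - 16*h - 48) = (h - 2)*(h + 3)*(h^2 - 16) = (h - 2)*(h + 3)*(h + 4)*(h - 4)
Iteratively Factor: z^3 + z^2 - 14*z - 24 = (z + 3)*(z^2 - 2*z - 8) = (z + 2)*(z + 3)*(z - 4)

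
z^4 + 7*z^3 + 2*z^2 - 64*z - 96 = (z - 3)*(z + 2)*(z + 4)^2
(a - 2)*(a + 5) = a^2 + 3*a - 10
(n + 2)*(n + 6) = n^2 + 8*n + 12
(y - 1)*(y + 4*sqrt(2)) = y^2 - y + 4*sqrt(2)*y - 4*sqrt(2)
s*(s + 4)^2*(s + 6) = s^4 + 14*s^3 + 64*s^2 + 96*s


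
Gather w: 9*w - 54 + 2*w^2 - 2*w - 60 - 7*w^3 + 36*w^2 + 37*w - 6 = -7*w^3 + 38*w^2 + 44*w - 120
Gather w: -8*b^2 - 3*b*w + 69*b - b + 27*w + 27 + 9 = -8*b^2 + 68*b + w*(27 - 3*b) + 36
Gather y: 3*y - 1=3*y - 1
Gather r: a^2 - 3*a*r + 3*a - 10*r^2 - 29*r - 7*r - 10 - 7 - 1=a^2 + 3*a - 10*r^2 + r*(-3*a - 36) - 18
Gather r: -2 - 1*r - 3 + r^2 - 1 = r^2 - r - 6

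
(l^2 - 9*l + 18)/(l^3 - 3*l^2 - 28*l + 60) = (l - 3)/(l^2 + 3*l - 10)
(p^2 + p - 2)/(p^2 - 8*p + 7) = (p + 2)/(p - 7)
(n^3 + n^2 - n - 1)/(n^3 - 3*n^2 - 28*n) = (-n^3 - n^2 + n + 1)/(n*(-n^2 + 3*n + 28))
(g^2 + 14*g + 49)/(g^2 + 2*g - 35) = (g + 7)/(g - 5)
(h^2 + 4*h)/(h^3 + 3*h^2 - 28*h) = (h + 4)/(h^2 + 3*h - 28)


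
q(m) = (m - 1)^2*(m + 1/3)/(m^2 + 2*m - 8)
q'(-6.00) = -2.83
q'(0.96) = 0.02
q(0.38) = -0.04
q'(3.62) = 0.59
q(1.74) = -0.76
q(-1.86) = 1.51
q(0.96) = -0.00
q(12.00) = 9.33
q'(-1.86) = -2.36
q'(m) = (-2*m - 2)*(m - 1)^2*(m + 1/3)/(m^2 + 2*m - 8)^2 + (m - 1)^2/(m^2 + 2*m - 8) + (m + 1/3)*(2*m - 2)/(m^2 + 2*m - 8)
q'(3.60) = 0.58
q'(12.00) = 0.94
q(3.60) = 2.19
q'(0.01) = -0.05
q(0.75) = -0.01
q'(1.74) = -5.22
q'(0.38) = 0.06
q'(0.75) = 0.07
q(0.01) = -0.04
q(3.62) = 2.20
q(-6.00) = -17.35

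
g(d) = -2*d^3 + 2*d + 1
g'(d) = 2 - 6*d^2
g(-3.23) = 61.94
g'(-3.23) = -60.60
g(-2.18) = 17.36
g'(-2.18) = -26.51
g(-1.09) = 1.41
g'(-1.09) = -5.13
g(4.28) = -147.25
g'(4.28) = -107.91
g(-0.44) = 0.29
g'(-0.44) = 0.84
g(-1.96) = 12.14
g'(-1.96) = -21.05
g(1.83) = -7.60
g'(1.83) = -18.09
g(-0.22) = 0.58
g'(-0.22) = 1.71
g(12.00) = -3431.00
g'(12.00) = -862.00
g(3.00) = -47.00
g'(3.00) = -52.00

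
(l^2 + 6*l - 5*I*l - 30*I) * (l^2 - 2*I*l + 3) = l^4 + 6*l^3 - 7*I*l^3 - 7*l^2 - 42*I*l^2 - 42*l - 15*I*l - 90*I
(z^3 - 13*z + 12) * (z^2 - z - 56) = z^5 - z^4 - 69*z^3 + 25*z^2 + 716*z - 672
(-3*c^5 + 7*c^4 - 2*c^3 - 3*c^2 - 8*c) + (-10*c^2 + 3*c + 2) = -3*c^5 + 7*c^4 - 2*c^3 - 13*c^2 - 5*c + 2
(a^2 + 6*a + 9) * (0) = 0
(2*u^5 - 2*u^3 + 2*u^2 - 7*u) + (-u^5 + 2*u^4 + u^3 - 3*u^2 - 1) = u^5 + 2*u^4 - u^3 - u^2 - 7*u - 1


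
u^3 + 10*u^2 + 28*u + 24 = (u + 2)^2*(u + 6)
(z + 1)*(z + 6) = z^2 + 7*z + 6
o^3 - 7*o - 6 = (o - 3)*(o + 1)*(o + 2)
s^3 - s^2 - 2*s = s*(s - 2)*(s + 1)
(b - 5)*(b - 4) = b^2 - 9*b + 20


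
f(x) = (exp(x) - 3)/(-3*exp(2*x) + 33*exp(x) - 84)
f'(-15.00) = 0.00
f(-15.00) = 0.04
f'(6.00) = 0.00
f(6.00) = 0.00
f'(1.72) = 0.99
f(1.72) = 0.38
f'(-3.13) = 0.00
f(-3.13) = 0.04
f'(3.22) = 0.03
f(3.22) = -0.02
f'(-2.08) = 0.00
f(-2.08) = 0.04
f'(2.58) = 0.14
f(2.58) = -0.06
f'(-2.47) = 0.00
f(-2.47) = 0.04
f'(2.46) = 0.21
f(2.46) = -0.08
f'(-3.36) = 0.00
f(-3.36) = 0.04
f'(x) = (exp(x) - 3)*(6*exp(2*x) - 33*exp(x))/(-3*exp(2*x) + 33*exp(x) - 84)^2 + exp(x)/(-3*exp(2*x) + 33*exp(x) - 84)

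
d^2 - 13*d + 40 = (d - 8)*(d - 5)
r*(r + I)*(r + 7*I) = r^3 + 8*I*r^2 - 7*r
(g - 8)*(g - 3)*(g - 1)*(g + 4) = g^4 - 8*g^3 - 13*g^2 + 116*g - 96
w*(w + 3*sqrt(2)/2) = w^2 + 3*sqrt(2)*w/2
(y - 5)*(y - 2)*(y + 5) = y^3 - 2*y^2 - 25*y + 50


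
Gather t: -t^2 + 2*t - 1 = -t^2 + 2*t - 1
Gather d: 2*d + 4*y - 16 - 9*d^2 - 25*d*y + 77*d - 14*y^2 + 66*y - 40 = -9*d^2 + d*(79 - 25*y) - 14*y^2 + 70*y - 56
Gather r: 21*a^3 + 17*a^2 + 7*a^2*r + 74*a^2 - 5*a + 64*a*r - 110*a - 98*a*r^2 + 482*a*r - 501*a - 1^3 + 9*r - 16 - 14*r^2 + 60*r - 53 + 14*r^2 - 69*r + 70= 21*a^3 + 91*a^2 - 98*a*r^2 - 616*a + r*(7*a^2 + 546*a)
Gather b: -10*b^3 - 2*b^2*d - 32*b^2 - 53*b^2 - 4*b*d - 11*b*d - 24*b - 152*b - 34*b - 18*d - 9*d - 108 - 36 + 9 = -10*b^3 + b^2*(-2*d - 85) + b*(-15*d - 210) - 27*d - 135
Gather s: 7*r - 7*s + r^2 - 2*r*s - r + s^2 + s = r^2 + 6*r + s^2 + s*(-2*r - 6)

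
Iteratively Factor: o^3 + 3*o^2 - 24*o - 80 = (o - 5)*(o^2 + 8*o + 16) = (o - 5)*(o + 4)*(o + 4)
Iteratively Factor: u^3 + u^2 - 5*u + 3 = (u + 3)*(u^2 - 2*u + 1) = (u - 1)*(u + 3)*(u - 1)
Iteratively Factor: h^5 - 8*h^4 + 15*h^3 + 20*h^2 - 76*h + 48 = (h - 3)*(h^4 - 5*h^3 + 20*h - 16) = (h - 3)*(h - 2)*(h^3 - 3*h^2 - 6*h + 8) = (h - 3)*(h - 2)*(h + 2)*(h^2 - 5*h + 4) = (h - 3)*(h - 2)*(h - 1)*(h + 2)*(h - 4)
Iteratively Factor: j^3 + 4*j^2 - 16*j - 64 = (j + 4)*(j^2 - 16) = (j - 4)*(j + 4)*(j + 4)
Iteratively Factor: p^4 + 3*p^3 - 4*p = (p + 2)*(p^3 + p^2 - 2*p) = (p - 1)*(p + 2)*(p^2 + 2*p) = (p - 1)*(p + 2)^2*(p)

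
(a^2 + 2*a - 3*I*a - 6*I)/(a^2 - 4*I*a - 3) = (a + 2)/(a - I)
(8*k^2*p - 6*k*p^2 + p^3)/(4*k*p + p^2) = (8*k^2 - 6*k*p + p^2)/(4*k + p)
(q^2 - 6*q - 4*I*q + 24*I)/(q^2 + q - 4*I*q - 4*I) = (q - 6)/(q + 1)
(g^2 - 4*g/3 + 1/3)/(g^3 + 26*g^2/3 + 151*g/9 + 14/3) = 3*(3*g^2 - 4*g + 1)/(9*g^3 + 78*g^2 + 151*g + 42)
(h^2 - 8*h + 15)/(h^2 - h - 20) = (h - 3)/(h + 4)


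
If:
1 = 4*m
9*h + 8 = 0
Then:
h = -8/9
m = 1/4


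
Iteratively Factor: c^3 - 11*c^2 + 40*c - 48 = (c - 4)*(c^2 - 7*c + 12) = (c - 4)^2*(c - 3)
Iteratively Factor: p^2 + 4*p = (p)*(p + 4)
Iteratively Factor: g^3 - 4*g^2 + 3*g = (g - 3)*(g^2 - g) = g*(g - 3)*(g - 1)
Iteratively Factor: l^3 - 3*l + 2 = (l - 1)*(l^2 + l - 2) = (l - 1)^2*(l + 2)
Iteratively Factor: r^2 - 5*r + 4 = (r - 1)*(r - 4)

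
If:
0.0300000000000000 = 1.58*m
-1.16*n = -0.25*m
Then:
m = 0.02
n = 0.00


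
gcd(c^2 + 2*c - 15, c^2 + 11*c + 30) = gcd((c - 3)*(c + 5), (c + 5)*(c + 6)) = c + 5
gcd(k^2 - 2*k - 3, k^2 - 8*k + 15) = k - 3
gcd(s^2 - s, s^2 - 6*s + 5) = s - 1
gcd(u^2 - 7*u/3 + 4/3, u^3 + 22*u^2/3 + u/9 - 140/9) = u - 4/3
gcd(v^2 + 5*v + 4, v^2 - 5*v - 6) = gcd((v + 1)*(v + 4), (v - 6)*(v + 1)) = v + 1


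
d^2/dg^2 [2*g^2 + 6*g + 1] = 4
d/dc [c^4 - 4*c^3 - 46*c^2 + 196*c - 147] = 4*c^3 - 12*c^2 - 92*c + 196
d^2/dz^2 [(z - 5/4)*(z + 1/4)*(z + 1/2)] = 6*z - 1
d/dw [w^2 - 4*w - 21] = 2*w - 4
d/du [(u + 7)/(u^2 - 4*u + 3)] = (u^2 - 4*u - 2*(u - 2)*(u + 7) + 3)/(u^2 - 4*u + 3)^2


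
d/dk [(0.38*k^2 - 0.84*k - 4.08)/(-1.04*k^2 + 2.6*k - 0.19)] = (0.1144*k^2 - 8.6308*k + 10.7676)/(1.0816*k^4 - 5.408*k^3 + 7.1552*k^2 - 0.988*k + 0.0361)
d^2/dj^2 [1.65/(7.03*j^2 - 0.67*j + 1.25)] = (-163.08897*j^2 + 15.54333*j + 1.65*(14.06*j - 0.67)*(28.12*j - 1.34) - 28.99875)/(7.03*j^2 - 0.67*j + 1.25)^3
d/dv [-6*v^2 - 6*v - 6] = -12*v - 6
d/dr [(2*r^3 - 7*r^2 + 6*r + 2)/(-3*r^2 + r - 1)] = (-6*r^4 + 4*r^3 + 5*r^2 + 26*r - 8)/(9*r^4 - 6*r^3 + 7*r^2 - 2*r + 1)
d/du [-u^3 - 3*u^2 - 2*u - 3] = -3*u^2 - 6*u - 2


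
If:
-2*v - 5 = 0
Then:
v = -5/2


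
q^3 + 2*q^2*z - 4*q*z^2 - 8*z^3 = (q - 2*z)*(q + 2*z)^2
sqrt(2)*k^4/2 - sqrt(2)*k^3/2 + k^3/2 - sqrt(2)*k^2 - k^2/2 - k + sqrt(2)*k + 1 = (k - 1)*(k - sqrt(2))*(k + sqrt(2)/2)*(sqrt(2)*k/2 + 1)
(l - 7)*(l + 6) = l^2 - l - 42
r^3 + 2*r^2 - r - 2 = (r - 1)*(r + 1)*(r + 2)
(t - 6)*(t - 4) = t^2 - 10*t + 24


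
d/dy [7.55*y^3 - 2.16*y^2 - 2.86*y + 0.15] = 22.65*y^2 - 4.32*y - 2.86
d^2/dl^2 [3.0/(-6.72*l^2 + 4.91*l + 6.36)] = (-270.9504*l^2 + 197.9712*l + 3.0*(13.44*l - 4.91)*(26.88*l - 9.82) + 256.4352)/(-6.72*l^2 + 4.91*l + 6.36)^3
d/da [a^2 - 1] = 2*a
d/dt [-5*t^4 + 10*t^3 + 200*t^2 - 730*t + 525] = -20*t^3 + 30*t^2 + 400*t - 730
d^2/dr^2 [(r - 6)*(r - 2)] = 2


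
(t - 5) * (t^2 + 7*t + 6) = t^3 + 2*t^2 - 29*t - 30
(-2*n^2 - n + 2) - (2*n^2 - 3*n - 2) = -4*n^2 + 2*n + 4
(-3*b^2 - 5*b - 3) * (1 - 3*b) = 9*b^3 + 12*b^2 + 4*b - 3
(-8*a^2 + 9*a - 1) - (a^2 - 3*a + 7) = -9*a^2 + 12*a - 8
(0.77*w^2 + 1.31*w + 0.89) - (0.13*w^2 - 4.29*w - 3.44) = 0.64*w^2 + 5.6*w + 4.33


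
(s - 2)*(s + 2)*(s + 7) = s^3 + 7*s^2 - 4*s - 28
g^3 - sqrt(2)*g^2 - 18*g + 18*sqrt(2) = (g - 3*sqrt(2))*(g - sqrt(2))*(g + 3*sqrt(2))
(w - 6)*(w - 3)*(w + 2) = w^3 - 7*w^2 + 36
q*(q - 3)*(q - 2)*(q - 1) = q^4 - 6*q^3 + 11*q^2 - 6*q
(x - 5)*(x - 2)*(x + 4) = x^3 - 3*x^2 - 18*x + 40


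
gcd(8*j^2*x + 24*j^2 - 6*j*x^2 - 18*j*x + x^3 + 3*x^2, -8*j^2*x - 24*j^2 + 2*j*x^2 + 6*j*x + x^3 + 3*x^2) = -2*j*x - 6*j + x^2 + 3*x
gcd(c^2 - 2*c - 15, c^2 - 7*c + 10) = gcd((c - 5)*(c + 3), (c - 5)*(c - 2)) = c - 5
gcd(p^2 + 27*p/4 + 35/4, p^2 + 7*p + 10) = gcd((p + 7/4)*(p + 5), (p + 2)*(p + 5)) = p + 5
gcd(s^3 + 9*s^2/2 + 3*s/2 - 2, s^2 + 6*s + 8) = s + 4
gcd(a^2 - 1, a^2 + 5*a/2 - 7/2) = a - 1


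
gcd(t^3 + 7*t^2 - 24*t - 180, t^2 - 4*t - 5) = t - 5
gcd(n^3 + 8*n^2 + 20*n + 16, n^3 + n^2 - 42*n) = 1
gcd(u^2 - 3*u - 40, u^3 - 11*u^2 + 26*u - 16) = u - 8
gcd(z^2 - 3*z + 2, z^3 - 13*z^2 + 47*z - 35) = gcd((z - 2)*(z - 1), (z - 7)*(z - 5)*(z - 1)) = z - 1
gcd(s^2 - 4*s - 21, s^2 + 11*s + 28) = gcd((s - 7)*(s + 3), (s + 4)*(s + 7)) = 1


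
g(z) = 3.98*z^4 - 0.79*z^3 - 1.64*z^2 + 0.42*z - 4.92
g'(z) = 15.92*z^3 - 2.37*z^2 - 3.28*z + 0.42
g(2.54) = 138.28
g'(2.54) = 237.68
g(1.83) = 30.15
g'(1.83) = 84.05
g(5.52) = 3509.76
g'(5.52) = 2587.79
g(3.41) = 484.26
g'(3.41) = 592.93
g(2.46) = 120.18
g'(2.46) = 215.01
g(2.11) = 60.13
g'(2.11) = 132.50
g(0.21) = -4.90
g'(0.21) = -0.23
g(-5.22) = 3015.62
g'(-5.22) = -2311.44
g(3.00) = 282.63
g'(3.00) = 399.09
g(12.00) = 80928.12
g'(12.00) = 27129.54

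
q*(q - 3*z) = q^2 - 3*q*z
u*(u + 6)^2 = u^3 + 12*u^2 + 36*u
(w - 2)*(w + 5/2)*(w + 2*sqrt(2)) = w^3 + w^2/2 + 2*sqrt(2)*w^2 - 5*w + sqrt(2)*w - 10*sqrt(2)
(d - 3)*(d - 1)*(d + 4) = d^3 - 13*d + 12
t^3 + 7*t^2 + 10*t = t*(t + 2)*(t + 5)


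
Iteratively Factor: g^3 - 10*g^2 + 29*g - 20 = (g - 1)*(g^2 - 9*g + 20) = (g - 5)*(g - 1)*(g - 4)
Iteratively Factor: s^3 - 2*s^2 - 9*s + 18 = (s - 3)*(s^2 + s - 6) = (s - 3)*(s - 2)*(s + 3)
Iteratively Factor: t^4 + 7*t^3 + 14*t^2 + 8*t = (t + 4)*(t^3 + 3*t^2 + 2*t) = (t + 2)*(t + 4)*(t^2 + t) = (t + 1)*(t + 2)*(t + 4)*(t)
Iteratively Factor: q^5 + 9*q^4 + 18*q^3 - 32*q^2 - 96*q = (q + 4)*(q^4 + 5*q^3 - 2*q^2 - 24*q) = (q + 3)*(q + 4)*(q^3 + 2*q^2 - 8*q) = (q - 2)*(q + 3)*(q + 4)*(q^2 + 4*q) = q*(q - 2)*(q + 3)*(q + 4)*(q + 4)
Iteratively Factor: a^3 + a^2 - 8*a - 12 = (a + 2)*(a^2 - a - 6) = (a + 2)^2*(a - 3)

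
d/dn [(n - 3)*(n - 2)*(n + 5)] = 3*n^2 - 19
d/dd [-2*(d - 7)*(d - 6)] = 26 - 4*d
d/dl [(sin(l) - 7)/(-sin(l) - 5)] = -12*cos(l)/(sin(l) + 5)^2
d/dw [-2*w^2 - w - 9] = -4*w - 1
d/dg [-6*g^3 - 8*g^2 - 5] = 2*g*(-9*g - 8)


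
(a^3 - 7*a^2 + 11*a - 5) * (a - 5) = a^4 - 12*a^3 + 46*a^2 - 60*a + 25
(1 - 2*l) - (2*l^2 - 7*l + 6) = -2*l^2 + 5*l - 5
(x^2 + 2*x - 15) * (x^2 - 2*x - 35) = x^4 - 54*x^2 - 40*x + 525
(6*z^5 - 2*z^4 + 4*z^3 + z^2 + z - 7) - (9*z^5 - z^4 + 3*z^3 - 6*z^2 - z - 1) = -3*z^5 - z^4 + z^3 + 7*z^2 + 2*z - 6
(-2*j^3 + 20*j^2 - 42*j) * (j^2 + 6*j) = -2*j^5 + 8*j^4 + 78*j^3 - 252*j^2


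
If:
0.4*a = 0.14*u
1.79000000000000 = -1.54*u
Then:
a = -0.41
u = -1.16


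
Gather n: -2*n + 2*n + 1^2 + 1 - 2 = 0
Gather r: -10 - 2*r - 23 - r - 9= -3*r - 42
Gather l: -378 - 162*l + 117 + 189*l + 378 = 27*l + 117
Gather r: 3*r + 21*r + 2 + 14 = 24*r + 16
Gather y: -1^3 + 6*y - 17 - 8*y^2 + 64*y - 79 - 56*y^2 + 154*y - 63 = -64*y^2 + 224*y - 160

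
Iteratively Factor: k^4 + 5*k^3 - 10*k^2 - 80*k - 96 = (k + 4)*(k^3 + k^2 - 14*k - 24) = (k + 3)*(k + 4)*(k^2 - 2*k - 8) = (k - 4)*(k + 3)*(k + 4)*(k + 2)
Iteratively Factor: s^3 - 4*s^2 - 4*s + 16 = (s - 2)*(s^2 - 2*s - 8) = (s - 2)*(s + 2)*(s - 4)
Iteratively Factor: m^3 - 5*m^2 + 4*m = (m - 4)*(m^2 - m) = m*(m - 4)*(m - 1)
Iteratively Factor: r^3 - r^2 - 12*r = (r)*(r^2 - r - 12) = r*(r + 3)*(r - 4)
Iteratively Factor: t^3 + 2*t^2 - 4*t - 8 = (t + 2)*(t^2 - 4) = (t - 2)*(t + 2)*(t + 2)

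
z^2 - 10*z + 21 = (z - 7)*(z - 3)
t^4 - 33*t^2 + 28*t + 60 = (t - 5)*(t - 2)*(t + 1)*(t + 6)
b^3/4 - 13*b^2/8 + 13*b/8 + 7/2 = (b/4 + 1/4)*(b - 4)*(b - 7/2)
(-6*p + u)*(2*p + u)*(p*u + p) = -12*p^3*u - 12*p^3 - 4*p^2*u^2 - 4*p^2*u + p*u^3 + p*u^2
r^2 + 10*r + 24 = (r + 4)*(r + 6)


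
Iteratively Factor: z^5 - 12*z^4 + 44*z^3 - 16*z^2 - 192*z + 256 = (z - 4)*(z^4 - 8*z^3 + 12*z^2 + 32*z - 64) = (z - 4)*(z - 2)*(z^3 - 6*z^2 + 32) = (z - 4)^2*(z - 2)*(z^2 - 2*z - 8) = (z - 4)^2*(z - 2)*(z + 2)*(z - 4)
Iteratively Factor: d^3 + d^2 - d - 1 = (d + 1)*(d^2 - 1) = (d - 1)*(d + 1)*(d + 1)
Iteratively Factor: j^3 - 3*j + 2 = (j - 1)*(j^2 + j - 2) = (j - 1)*(j + 2)*(j - 1)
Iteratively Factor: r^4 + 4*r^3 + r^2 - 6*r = (r)*(r^3 + 4*r^2 + r - 6) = r*(r - 1)*(r^2 + 5*r + 6) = r*(r - 1)*(r + 2)*(r + 3)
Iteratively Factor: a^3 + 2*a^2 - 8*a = (a + 4)*(a^2 - 2*a) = (a - 2)*(a + 4)*(a)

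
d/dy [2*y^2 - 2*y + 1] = 4*y - 2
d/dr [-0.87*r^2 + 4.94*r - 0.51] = 4.94 - 1.74*r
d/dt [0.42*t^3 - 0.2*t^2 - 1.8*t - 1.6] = 1.26*t^2 - 0.4*t - 1.8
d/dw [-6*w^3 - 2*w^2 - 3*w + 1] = -18*w^2 - 4*w - 3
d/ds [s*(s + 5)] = 2*s + 5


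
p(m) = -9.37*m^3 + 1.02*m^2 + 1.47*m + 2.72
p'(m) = -28.11*m^2 + 2.04*m + 1.47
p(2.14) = -81.29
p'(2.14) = -122.90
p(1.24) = -11.75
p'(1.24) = -39.22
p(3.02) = -241.62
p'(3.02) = -248.74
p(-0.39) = 2.86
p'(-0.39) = -3.60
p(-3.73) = 497.69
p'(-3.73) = -397.23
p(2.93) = -219.91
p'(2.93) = -233.87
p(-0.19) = 2.54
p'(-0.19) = 0.07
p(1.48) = -23.25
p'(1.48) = -57.08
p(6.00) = -1975.66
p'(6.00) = -998.25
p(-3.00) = 260.48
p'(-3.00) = -257.64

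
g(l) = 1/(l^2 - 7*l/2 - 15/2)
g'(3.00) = -0.03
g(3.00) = -0.11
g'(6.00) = -0.15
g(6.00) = 0.13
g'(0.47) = 0.03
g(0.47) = -0.11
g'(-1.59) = 18.99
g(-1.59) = 1.69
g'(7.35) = -0.03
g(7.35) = 0.05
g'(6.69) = -0.05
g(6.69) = 0.07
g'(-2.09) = 0.44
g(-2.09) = 0.24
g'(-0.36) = 0.11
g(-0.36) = -0.16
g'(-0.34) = 0.11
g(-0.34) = -0.16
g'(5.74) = -0.28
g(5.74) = 0.19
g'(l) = (7/2 - 2*l)/(l^2 - 7*l/2 - 15/2)^2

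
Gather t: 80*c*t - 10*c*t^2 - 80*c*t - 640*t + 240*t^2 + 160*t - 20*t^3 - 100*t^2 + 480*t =-20*t^3 + t^2*(140 - 10*c)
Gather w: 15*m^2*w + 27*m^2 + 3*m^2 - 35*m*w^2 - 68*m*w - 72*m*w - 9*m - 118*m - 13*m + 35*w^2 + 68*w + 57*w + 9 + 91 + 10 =30*m^2 - 140*m + w^2*(35 - 35*m) + w*(15*m^2 - 140*m + 125) + 110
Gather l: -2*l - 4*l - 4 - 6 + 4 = -6*l - 6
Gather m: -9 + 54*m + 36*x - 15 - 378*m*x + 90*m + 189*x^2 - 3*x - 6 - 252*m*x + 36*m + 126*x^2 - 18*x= m*(180 - 630*x) + 315*x^2 + 15*x - 30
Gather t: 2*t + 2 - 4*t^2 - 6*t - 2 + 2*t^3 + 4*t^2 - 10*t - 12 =2*t^3 - 14*t - 12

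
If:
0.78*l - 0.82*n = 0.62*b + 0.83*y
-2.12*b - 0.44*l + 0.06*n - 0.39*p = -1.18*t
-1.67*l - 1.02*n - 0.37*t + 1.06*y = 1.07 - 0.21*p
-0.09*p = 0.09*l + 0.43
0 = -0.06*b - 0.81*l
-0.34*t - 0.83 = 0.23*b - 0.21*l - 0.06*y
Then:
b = -0.30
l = 0.02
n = -0.52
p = -4.80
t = -2.09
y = 0.76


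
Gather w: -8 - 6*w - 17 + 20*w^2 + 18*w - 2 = 20*w^2 + 12*w - 27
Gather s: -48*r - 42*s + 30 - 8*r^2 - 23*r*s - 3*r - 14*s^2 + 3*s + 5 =-8*r^2 - 51*r - 14*s^2 + s*(-23*r - 39) + 35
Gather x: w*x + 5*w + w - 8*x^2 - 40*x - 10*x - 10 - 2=6*w - 8*x^2 + x*(w - 50) - 12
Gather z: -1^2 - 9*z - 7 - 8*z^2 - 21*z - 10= -8*z^2 - 30*z - 18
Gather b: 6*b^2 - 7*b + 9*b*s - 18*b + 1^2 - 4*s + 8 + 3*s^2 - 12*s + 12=6*b^2 + b*(9*s - 25) + 3*s^2 - 16*s + 21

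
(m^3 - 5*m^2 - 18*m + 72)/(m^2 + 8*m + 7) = (m^3 - 5*m^2 - 18*m + 72)/(m^2 + 8*m + 7)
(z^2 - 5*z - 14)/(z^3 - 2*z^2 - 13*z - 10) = (z - 7)/(z^2 - 4*z - 5)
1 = 1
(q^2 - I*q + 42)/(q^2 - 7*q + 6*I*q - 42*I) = (q - 7*I)/(q - 7)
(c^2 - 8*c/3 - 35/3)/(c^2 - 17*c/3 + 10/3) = (3*c + 7)/(3*c - 2)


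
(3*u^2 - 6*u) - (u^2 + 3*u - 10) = 2*u^2 - 9*u + 10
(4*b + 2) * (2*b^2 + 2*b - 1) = 8*b^3 + 12*b^2 - 2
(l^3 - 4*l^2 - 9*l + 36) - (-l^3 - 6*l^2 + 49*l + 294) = 2*l^3 + 2*l^2 - 58*l - 258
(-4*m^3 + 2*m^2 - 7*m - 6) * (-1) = 4*m^3 - 2*m^2 + 7*m + 6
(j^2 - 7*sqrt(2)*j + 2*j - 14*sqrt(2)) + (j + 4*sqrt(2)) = j^2 - 7*sqrt(2)*j + 3*j - 10*sqrt(2)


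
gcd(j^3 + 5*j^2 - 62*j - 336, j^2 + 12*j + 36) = j + 6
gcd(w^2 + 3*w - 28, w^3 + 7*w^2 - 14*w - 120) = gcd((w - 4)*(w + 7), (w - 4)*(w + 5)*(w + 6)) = w - 4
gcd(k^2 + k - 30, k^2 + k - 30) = k^2 + k - 30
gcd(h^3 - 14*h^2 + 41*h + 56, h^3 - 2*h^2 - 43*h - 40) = h^2 - 7*h - 8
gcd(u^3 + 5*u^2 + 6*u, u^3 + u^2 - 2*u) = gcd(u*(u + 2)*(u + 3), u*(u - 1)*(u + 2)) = u^2 + 2*u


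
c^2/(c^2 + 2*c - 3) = c^2/(c^2 + 2*c - 3)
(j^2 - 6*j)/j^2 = (j - 6)/j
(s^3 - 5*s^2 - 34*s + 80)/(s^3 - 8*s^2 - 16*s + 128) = (s^2 + 3*s - 10)/(s^2 - 16)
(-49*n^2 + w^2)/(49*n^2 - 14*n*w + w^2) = (7*n + w)/(-7*n + w)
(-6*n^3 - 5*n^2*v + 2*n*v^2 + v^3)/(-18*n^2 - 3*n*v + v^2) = (-2*n^2 - n*v + v^2)/(-6*n + v)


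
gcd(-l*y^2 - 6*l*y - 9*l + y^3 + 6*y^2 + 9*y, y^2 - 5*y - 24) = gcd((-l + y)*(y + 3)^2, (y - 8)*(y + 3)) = y + 3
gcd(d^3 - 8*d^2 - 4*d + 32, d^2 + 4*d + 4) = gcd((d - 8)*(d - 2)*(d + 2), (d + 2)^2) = d + 2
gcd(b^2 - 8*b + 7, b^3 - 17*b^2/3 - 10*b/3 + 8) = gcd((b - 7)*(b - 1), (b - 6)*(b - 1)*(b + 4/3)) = b - 1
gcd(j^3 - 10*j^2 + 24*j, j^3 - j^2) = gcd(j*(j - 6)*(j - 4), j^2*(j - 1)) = j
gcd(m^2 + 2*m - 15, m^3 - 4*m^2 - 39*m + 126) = m - 3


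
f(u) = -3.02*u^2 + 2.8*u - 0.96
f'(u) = 2.8 - 6.04*u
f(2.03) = -7.72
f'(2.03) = -9.46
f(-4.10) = -63.21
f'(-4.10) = 27.56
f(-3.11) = -38.88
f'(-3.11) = 21.58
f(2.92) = -18.53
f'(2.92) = -14.84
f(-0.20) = -1.64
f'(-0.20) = 4.01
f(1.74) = -5.23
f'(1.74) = -7.71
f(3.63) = -30.59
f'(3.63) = -19.13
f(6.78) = -120.80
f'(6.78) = -38.15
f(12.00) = -402.24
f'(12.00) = -69.68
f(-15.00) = -722.46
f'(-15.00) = 93.40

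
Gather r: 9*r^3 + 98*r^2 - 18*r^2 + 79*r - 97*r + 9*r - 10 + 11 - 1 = 9*r^3 + 80*r^2 - 9*r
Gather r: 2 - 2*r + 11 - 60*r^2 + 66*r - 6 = -60*r^2 + 64*r + 7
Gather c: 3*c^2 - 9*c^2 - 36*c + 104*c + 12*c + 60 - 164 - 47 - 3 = -6*c^2 + 80*c - 154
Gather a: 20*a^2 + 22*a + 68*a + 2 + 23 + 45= 20*a^2 + 90*a + 70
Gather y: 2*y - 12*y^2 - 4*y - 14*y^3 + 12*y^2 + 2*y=-14*y^3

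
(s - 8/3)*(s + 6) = s^2 + 10*s/3 - 16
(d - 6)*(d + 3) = d^2 - 3*d - 18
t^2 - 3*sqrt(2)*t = t*(t - 3*sqrt(2))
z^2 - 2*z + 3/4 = (z - 3/2)*(z - 1/2)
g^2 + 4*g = g*(g + 4)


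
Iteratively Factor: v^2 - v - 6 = (v - 3)*(v + 2)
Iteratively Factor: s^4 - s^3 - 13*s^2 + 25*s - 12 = (s - 1)*(s^3 - 13*s + 12) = (s - 1)^2*(s^2 + s - 12) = (s - 3)*(s - 1)^2*(s + 4)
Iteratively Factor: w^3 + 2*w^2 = (w)*(w^2 + 2*w) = w*(w + 2)*(w)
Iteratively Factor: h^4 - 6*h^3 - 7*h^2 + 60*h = (h - 4)*(h^3 - 2*h^2 - 15*h) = h*(h - 4)*(h^2 - 2*h - 15) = h*(h - 4)*(h + 3)*(h - 5)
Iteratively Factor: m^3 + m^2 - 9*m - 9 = (m + 3)*(m^2 - 2*m - 3) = (m - 3)*(m + 3)*(m + 1)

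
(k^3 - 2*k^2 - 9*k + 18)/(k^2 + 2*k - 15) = (k^2 + k - 6)/(k + 5)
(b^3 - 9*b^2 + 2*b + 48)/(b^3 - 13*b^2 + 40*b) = (b^2 - b - 6)/(b*(b - 5))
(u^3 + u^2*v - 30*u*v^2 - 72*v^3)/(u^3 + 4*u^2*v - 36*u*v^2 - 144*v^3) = (u + 3*v)/(u + 6*v)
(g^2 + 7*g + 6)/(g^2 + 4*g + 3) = (g + 6)/(g + 3)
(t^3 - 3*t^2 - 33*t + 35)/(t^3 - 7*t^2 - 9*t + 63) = (t^2 + 4*t - 5)/(t^2 - 9)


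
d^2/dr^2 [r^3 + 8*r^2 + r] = 6*r + 16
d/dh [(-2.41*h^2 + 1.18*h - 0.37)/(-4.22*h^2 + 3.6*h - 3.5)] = (-3.6964*h^2 + 13.7472*h - 2.798)/(17.8084*h^4 - 30.384*h^3 + 42.5*h^2 - 25.2*h + 12.25)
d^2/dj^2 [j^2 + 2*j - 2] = 2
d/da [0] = 0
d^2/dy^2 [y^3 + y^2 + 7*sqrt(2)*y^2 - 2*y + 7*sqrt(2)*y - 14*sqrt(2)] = 6*y + 2 + 14*sqrt(2)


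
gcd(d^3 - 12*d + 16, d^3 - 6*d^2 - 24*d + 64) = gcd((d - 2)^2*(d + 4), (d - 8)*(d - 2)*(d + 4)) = d^2 + 2*d - 8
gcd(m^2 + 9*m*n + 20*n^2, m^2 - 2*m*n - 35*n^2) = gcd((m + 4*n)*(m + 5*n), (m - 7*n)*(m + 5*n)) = m + 5*n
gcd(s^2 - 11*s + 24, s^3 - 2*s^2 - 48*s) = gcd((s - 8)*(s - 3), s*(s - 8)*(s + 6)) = s - 8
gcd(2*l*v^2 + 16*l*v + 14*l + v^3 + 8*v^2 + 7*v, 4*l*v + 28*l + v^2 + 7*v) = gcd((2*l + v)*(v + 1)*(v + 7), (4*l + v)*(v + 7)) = v + 7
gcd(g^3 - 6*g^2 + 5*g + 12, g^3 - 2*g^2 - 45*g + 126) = g - 3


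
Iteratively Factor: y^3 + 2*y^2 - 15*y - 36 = (y - 4)*(y^2 + 6*y + 9) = (y - 4)*(y + 3)*(y + 3)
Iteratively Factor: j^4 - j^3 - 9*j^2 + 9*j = (j + 3)*(j^3 - 4*j^2 + 3*j) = (j - 3)*(j + 3)*(j^2 - j) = (j - 3)*(j - 1)*(j + 3)*(j)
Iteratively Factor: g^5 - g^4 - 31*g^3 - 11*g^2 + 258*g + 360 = (g - 5)*(g^4 + 4*g^3 - 11*g^2 - 66*g - 72) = (g - 5)*(g + 3)*(g^3 + g^2 - 14*g - 24) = (g - 5)*(g + 2)*(g + 3)*(g^2 - g - 12) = (g - 5)*(g - 4)*(g + 2)*(g + 3)*(g + 3)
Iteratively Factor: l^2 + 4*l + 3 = (l + 1)*(l + 3)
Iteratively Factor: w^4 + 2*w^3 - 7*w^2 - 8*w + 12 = (w - 1)*(w^3 + 3*w^2 - 4*w - 12) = (w - 1)*(w + 2)*(w^2 + w - 6) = (w - 2)*(w - 1)*(w + 2)*(w + 3)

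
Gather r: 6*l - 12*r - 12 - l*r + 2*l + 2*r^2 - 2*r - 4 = 8*l + 2*r^2 + r*(-l - 14) - 16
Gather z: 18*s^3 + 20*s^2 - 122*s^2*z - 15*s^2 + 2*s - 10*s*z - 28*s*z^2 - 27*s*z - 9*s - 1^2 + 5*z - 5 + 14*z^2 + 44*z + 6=18*s^3 + 5*s^2 - 7*s + z^2*(14 - 28*s) + z*(-122*s^2 - 37*s + 49)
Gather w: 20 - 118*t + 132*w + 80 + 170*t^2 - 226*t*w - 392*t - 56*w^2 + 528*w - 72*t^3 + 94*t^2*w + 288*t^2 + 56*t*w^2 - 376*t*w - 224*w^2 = -72*t^3 + 458*t^2 - 510*t + w^2*(56*t - 280) + w*(94*t^2 - 602*t + 660) + 100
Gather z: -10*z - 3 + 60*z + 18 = 50*z + 15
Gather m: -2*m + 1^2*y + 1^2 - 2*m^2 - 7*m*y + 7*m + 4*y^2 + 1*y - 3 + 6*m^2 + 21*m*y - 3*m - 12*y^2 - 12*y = 4*m^2 + m*(14*y + 2) - 8*y^2 - 10*y - 2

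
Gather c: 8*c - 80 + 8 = 8*c - 72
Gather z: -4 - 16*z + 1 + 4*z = -12*z - 3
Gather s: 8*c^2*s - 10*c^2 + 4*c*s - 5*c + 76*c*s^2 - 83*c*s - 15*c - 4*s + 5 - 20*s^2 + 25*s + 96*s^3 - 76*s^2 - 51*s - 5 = -10*c^2 - 20*c + 96*s^3 + s^2*(76*c - 96) + s*(8*c^2 - 79*c - 30)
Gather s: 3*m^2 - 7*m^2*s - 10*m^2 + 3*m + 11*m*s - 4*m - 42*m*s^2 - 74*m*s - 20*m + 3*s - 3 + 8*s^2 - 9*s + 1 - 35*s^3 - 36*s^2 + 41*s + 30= -7*m^2 - 21*m - 35*s^3 + s^2*(-42*m - 28) + s*(-7*m^2 - 63*m + 35) + 28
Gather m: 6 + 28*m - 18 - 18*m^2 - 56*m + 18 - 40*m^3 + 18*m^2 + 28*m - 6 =-40*m^3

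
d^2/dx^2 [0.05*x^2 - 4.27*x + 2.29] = 0.100000000000000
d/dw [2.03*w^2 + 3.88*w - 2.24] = 4.06*w + 3.88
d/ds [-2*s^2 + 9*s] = 9 - 4*s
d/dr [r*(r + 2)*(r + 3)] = 3*r^2 + 10*r + 6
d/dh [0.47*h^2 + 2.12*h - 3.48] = 0.94*h + 2.12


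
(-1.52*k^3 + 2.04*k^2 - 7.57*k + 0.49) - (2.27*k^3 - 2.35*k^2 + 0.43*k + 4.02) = -3.79*k^3 + 4.39*k^2 - 8.0*k - 3.53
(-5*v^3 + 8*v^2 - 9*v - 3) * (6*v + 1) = -30*v^4 + 43*v^3 - 46*v^2 - 27*v - 3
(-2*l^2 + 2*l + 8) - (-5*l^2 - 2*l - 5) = 3*l^2 + 4*l + 13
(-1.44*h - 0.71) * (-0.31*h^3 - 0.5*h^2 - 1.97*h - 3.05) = 0.4464*h^4 + 0.9401*h^3 + 3.1918*h^2 + 5.7907*h + 2.1655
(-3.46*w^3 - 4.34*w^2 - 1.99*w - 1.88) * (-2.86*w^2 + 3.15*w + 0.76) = 9.8956*w^5 + 1.5134*w^4 - 10.6092*w^3 - 4.1901*w^2 - 7.4344*w - 1.4288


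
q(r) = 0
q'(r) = 0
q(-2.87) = 0.00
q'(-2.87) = 0.00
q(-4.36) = 0.00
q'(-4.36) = 0.00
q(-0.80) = 0.00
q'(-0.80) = 0.00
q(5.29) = 0.00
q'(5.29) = 0.00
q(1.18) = 0.00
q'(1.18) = 0.00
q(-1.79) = 0.00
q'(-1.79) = 0.00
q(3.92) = 0.00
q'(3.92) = 0.00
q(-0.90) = 0.00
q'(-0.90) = 0.00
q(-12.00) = 0.00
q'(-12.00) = 0.00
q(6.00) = 0.00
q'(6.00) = 0.00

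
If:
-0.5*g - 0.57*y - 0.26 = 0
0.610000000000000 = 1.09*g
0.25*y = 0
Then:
No Solution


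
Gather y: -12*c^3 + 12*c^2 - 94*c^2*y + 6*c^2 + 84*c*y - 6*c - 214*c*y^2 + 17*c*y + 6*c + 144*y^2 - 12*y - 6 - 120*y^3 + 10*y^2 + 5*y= -12*c^3 + 18*c^2 - 120*y^3 + y^2*(154 - 214*c) + y*(-94*c^2 + 101*c - 7) - 6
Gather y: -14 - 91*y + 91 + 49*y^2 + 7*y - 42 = 49*y^2 - 84*y + 35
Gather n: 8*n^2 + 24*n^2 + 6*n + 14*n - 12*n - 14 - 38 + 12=32*n^2 + 8*n - 40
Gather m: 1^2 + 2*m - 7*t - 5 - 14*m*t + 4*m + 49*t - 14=m*(6 - 14*t) + 42*t - 18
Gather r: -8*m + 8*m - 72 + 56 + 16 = 0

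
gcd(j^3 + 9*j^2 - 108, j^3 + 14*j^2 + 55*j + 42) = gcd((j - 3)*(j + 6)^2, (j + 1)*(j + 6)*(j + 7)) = j + 6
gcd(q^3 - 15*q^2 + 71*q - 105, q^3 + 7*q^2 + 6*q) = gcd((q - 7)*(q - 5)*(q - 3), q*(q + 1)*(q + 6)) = 1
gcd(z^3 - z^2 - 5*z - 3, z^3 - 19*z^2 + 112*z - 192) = z - 3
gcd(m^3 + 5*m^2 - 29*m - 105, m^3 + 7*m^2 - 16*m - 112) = m + 7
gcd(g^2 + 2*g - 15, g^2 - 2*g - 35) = g + 5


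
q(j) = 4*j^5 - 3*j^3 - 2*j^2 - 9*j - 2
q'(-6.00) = 25611.00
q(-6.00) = -30476.00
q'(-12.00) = 413463.00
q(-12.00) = -990326.00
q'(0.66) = -11.77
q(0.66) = -9.17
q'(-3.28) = 2222.16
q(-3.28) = -1406.68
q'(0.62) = -11.98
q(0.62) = -8.70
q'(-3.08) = 1717.78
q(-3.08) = -1014.30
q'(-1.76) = 162.06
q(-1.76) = -43.55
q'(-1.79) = 174.65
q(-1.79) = -48.60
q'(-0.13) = -8.63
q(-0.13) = -0.86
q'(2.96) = 1435.62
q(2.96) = 784.94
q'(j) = 20*j^4 - 9*j^2 - 4*j - 9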